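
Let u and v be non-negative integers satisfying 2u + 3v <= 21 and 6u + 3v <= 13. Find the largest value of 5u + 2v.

Relaxing integrality, the LP optimum is 10.83 at (u,v) = (2.17, 0), which is not an integer point.
(u,v)=(2,0): 2·2+3·0=4≤21, 6·2+3·0=12≤13, objective 10.
(u,v)=(1,1): 2·1+3·1=5≤21, 6·1+3·1=9≤13, objective 7.
(u,v)=(1,0): 2·1+3·0=2≤21, 6·1+3·0=6≤13, objective 5.
The best lattice point is (2,0), giving 10.

10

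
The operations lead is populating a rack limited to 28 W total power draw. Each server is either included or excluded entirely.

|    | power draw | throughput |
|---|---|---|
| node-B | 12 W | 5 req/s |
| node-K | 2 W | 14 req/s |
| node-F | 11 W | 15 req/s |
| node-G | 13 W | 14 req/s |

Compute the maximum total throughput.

43

This is a 0-1 knapsack instance.
Allowing fractional choices, the relaxed optimum would be about 43.8, but servers are indivisible.
node-B + node-K + node-G: power draw 12 + 2 + 13 = 27 ≤ 28, throughput 5 + 14 + 14 = 33.
node-B + node-K + node-F: power draw 12 + 2 + 11 = 25 ≤ 28, throughput 5 + 14 + 15 = 34.
node-K + node-F + node-G: power draw 2 + 11 + 13 = 26 ≤ 28, throughput 14 + 15 + 14 = 43.
Best is node-K, node-F, and node-G with total throughput 43.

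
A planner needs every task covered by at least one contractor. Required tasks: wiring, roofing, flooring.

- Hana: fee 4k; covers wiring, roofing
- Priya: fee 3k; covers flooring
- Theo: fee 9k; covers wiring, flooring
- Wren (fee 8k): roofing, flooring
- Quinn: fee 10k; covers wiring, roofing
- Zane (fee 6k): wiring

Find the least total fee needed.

7

Choose Hana and Priya: together they cover wiring, roofing, flooring — every task.
Total fee: 4 + 3 = 7.
No cover costs less than 7.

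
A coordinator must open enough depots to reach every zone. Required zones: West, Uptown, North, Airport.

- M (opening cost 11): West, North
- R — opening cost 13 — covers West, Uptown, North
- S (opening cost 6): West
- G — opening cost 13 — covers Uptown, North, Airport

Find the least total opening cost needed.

The greedy cost-per-new-zone heuristic would pick R and G for 26, but a cheaper cover exists.
Choose S and G: together they cover West, Uptown, North, Airport — every zone.
Total opening cost: 6 + 13 = 19.
No cover costs less than 19.

19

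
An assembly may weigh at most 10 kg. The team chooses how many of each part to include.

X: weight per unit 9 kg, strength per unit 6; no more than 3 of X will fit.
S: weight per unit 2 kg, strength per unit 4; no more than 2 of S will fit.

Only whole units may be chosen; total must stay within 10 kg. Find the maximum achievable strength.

S has the best ratio (4/2); taking only S gives at most 2×4 = 8 (stopped by the supply cap of 2).
Optimal: 2×S: weight 4 ≤ 10, strength 2·4 = 8.

8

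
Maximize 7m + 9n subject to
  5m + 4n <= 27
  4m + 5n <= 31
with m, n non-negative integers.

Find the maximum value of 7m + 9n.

(m,n)=(0,6) is feasible, giving 54.
(m,n)=(1,5) is feasible, giving 52.
No feasible integer point exceeds 54.

54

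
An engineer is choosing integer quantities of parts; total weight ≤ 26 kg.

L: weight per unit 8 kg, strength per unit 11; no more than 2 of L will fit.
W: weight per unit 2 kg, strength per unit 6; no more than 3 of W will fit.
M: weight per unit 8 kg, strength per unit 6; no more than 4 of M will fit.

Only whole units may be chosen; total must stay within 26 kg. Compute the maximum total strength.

40

This is a bounded integer knapsack.
W has the best ratio (6/2); taking only W gives at most 3×6 = 18 (stopped by the supply cap of 3).
Mixing does better — 2×L and 3×W: weight 22 ≤ 26, strength 2·11 + 3·6 = 40.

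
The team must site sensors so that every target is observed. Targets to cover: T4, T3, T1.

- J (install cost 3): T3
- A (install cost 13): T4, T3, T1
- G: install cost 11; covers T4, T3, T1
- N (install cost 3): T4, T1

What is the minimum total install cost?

6

Choose J and N: together they cover T4, T3, T1 — every target.
Total install cost: 3 + 3 = 6.
No cover costs less than 6.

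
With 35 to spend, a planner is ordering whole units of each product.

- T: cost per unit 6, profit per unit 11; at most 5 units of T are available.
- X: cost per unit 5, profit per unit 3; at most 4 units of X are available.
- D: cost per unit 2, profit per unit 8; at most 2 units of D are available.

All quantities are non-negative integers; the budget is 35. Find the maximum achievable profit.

71

5×T and 2×D: cost 34 ≤ 35, profit 5·11 + 2·8 = 71.
4×T, 1×X, and 2×D: cost 33 ≤ 35, profit 4·11 + 1·3 + 2·8 = 63.
Best is 71.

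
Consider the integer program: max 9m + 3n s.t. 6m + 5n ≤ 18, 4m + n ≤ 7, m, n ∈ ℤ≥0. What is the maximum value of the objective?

(m,n)=(1,2): 6·1+5·2=16≤18, 4·1+1·2=6≤7, objective 15.
(m,n)=(1,1): 6·1+5·1=11≤18, 4·1+1·1=5≤7, objective 12.
(m,n)=(0,3): 6·0+5·3=15≤18, 4·0+1·3=3≤7, objective 9.
(m,n)=(0,2): 6·0+5·2=10≤18, 4·0+1·2=2≤7, objective 6.
The best lattice point is (1,2), giving 15.

15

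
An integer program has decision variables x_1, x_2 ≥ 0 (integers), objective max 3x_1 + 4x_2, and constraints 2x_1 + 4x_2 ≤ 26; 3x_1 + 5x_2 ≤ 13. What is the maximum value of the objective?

(x_1,x_2)=(4,0): 2·4+4·0=8≤26, 3·4+5·0=12≤13, objective 12.
(x_1,x_2)=(3,0): 2·3+4·0=6≤26, 3·3+5·0=9≤13, objective 9.
Maximum is 12 at (x_1,x_2)=(4,0).

12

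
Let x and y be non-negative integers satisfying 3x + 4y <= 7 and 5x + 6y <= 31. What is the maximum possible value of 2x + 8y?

Relaxing integrality, the LP optimum is 14.00 at (x,y) = (0, 1.75), which is not an integer point.
(x,y)=(1,1): 3·1+4·1=7≤7, 5·1+6·1=11≤31, objective 10.
(x,y)=(0,1): 3·0+4·1=4≤7, 5·0+6·1=6≤31, objective 8.
(x,y)=(2,0): 3·2+4·0=6≤7, 5·2+6·0=10≤31, objective 4.
Maximum is 10 at (x,y)=(1,1).

10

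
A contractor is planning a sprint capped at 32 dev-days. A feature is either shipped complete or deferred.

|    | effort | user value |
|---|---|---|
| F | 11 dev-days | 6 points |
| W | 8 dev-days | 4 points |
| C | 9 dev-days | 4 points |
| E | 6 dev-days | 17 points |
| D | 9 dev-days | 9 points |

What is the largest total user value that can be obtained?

34

Treat it as a binary knapsack problem.
F + E + D: effort 11 + 6 + 9 = 26 ≤ 32, user value 6 + 17 + 9 = 32.
W + C + E + D: effort 8 + 9 + 6 + 9 = 32 ≤ 32, user value 4 + 4 + 17 + 9 = 34.
W + E + D: effort 8 + 6 + 9 = 23 ≤ 32, user value 4 + 17 + 9 = 30.
Best is W, C, E, and D with total user value 34.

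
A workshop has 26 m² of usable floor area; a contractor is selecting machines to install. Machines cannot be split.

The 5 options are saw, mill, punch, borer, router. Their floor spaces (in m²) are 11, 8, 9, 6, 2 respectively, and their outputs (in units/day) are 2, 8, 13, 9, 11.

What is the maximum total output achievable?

Take mill, punch, borer, and router: floor space 8 + 9 + 6 + 2 = 25 ≤ 26, output 8 + 13 + 9 + 11 = 41.
No other feasible combination does better.

41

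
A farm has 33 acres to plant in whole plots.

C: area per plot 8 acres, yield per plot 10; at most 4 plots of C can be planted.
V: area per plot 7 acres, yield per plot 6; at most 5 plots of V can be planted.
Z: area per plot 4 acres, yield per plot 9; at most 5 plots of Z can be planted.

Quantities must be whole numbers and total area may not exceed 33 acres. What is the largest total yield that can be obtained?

Take 2×C and 4×Z: area 32 ≤ 33, yield 2·10 + 4·9 = 56.
No other integer combination yields more.

56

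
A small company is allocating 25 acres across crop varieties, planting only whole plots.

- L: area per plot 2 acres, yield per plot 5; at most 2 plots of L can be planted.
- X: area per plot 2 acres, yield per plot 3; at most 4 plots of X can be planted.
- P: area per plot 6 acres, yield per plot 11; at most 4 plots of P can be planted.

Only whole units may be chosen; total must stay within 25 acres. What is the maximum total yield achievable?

46

4×P: area 24 ≤ 25, yield 4·11 = 44.
2×L, 1×X, and 3×P: area 24 ≤ 25, yield 2·5 + 1·3 + 3·11 = 46.
Best is 46.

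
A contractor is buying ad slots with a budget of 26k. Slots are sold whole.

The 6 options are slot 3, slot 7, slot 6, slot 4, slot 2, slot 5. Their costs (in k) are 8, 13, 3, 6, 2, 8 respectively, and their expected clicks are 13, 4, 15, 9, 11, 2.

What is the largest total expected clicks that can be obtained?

48

Allowing fractional choices, the relaxed optimum would be about 50.2, but ad slots are indivisible.
slot 3 + slot 6 + slot 4 + slot 2: cost 8 + 3 + 6 + 2 = 19 ≤ 26, expected clicks 13 + 15 + 9 + 11 = 48.
slot 3 + slot 7 + slot 6 + slot 2: cost 8 + 13 + 3 + 2 = 26 ≤ 26, expected clicks 13 + 4 + 15 + 11 = 43.
Best is slot 3, slot 6, slot 4, and slot 2 with total expected clicks 48.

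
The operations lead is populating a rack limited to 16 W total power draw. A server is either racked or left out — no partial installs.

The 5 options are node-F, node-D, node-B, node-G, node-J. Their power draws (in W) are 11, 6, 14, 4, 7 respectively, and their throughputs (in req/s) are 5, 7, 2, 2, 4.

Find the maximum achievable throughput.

11

node-D + node-J: power draw 6 + 7 = 13 ≤ 16, throughput 7 + 4 = 11.
node-D + node-G: power draw 6 + 4 = 10 ≤ 16, throughput 7 + 2 = 9.
node-D: power draw 6 ≤ 16, throughput 7.
Best is node-D and node-J with total throughput 11.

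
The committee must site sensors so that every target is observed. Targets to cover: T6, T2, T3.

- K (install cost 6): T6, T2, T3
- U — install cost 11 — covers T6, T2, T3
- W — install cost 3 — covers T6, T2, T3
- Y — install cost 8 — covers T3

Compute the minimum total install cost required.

W alone covers T6, T2, T3 — every target.
Total install cost: 3.
No cover costs less than 3.

3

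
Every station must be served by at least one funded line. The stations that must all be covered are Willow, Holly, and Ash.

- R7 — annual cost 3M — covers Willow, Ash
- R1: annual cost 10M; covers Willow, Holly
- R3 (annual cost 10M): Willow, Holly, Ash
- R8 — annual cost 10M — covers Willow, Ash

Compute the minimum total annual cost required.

10

The greedy cost-per-new-station heuristic would pick R7 and R1 for 13, but a cheaper cover exists.
R3 alone covers Willow, Holly, Ash — every station.
Total annual cost: 10.
No cover costs less than 10.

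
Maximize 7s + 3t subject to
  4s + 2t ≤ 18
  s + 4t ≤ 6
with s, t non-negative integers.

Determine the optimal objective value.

(s,t)=(4,0): 4·4+2·0=16≤18, 1·4+4·0=4≤6, objective 28.
(s,t)=(3,0): 4·3+2·0=12≤18, 1·3+4·0=3≤6, objective 21.
No feasible integer point exceeds 28.

28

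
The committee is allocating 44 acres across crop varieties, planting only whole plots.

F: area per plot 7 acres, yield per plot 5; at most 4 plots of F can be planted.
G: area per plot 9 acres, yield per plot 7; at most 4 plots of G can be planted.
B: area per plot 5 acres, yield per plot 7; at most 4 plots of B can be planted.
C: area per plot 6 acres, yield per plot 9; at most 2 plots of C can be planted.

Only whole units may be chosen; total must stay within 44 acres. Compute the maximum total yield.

53

This is a bounded integer knapsack.
Take 1×G, 4×B, and 2×C: area 41 ≤ 44, yield 1·7 + 4·7 + 2·9 = 53.
C has the best ratio (9/6) and is taken to its limit of 2; remaining capacity is filled optimally with the others.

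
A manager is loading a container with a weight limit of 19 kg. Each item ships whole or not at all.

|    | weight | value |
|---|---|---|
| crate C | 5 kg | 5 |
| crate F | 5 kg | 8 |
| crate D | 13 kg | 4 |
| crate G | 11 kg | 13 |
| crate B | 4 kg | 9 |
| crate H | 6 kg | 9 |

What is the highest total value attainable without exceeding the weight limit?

26

crate F + crate B + crate H: weight 5 + 4 + 6 = 15 ≤ 19, value 8 + 9 + 9 = 26.
crate C + crate B + crate H: weight 5 + 4 + 6 = 15 ≤ 19, value 5 + 9 + 9 = 23.
crate C + crate F + crate B: weight 5 + 5 + 4 = 14 ≤ 19, value 5 + 8 + 9 = 22.
Best is crate F, crate B, and crate H with total value 26.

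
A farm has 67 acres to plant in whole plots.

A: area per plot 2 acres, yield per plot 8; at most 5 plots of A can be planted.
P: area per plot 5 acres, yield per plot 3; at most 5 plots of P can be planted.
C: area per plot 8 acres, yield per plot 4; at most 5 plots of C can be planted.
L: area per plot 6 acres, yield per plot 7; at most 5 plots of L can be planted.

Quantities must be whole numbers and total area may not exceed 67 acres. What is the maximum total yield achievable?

90

This is a bounded integer knapsack.
A has the best ratio (8/2); taking only A gives at most 5×8 = 40 (stopped by the supply cap of 5).
Mixing does better — 5×A, 5×P, and 5×L: area 65 ≤ 67, yield 5·8 + 5·3 + 5·7 = 90.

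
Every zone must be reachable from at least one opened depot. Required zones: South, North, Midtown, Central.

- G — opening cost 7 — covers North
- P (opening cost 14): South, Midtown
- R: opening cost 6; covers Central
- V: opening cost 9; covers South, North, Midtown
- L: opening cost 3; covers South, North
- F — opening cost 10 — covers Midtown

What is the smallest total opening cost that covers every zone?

Choose R and V: together they cover South, North, Midtown, Central — every zone.
Total opening cost: 6 + 9 = 15.

15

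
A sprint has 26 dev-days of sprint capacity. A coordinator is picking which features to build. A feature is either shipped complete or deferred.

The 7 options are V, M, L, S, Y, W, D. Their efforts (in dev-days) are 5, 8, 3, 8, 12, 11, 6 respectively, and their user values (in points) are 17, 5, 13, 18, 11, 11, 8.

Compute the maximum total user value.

Treat it as a binary knapsack problem.
Take V, L, S, and D: effort 5 + 3 + 8 + 6 = 22 ≤ 26, user value 17 + 13 + 18 + 8 = 56.
No other feasible combination does better.

56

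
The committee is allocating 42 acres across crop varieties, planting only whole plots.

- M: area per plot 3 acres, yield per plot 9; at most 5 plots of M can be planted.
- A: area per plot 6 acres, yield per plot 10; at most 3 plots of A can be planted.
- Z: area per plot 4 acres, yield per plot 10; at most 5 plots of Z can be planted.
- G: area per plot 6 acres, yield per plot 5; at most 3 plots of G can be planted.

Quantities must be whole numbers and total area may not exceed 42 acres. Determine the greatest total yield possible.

105

M has the best ratio (9/3); taking only M gives at most 5×9 = 45 (stopped by the supply cap of 5).
Mixing does better — 5×M, 1×A, and 5×Z: area 41 ≤ 42, yield 5·9 + 1·10 + 5·10 = 105.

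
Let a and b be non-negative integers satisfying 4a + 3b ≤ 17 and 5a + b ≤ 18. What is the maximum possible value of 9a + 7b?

The continuous relaxation peaks at (0, 5.67) with value 39.67; rounding to a feasible lattice point costs some objective.
(a,b)=(2,3) is feasible, giving 39.
(a,b)=(1,4) is feasible, giving 37.
The best lattice point is (2,3), giving 39.

39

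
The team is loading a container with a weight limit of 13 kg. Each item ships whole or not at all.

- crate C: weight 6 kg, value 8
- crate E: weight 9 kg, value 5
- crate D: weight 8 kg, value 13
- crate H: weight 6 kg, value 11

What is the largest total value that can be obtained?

19

crate D: weight 8 ≤ 13, value 13.
crate H: weight 6 ≤ 13, value 11.
crate C + crate H: weight 6 + 6 = 12 ≤ 13, value 8 + 11 = 19.
Best is crate C and crate H with total value 19.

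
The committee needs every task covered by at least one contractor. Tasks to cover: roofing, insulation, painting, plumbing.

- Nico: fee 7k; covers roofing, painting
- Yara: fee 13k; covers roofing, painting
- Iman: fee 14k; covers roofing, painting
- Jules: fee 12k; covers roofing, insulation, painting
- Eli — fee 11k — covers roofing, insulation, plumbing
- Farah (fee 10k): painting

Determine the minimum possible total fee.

Choose Nico and Eli: together they cover roofing, insulation, painting, plumbing — every task.
Total fee: 7 + 11 = 18.
No cover costs less than 18.

18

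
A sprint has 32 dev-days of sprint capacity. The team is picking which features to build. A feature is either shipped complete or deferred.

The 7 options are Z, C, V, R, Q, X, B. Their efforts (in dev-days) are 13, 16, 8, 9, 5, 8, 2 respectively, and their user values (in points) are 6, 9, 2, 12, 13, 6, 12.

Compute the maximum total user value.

Take C, R, Q, and B: effort 16 + 9 + 5 + 2 = 32 ≤ 32, user value 9 + 12 + 13 + 12 = 46.
No other feasible combination does better.

46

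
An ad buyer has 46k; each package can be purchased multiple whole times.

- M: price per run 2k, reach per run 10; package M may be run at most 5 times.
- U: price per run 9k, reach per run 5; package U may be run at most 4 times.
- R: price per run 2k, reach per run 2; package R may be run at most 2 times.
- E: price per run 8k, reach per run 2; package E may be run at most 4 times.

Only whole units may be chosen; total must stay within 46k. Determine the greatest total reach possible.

70

5×M, 3×U, and 2×R: price 41 ≤ 46, reach 5·10 + 3·5 + 2·2 = 69.
5×M and 4×U: price 46 ≤ 46, reach 5·10 + 4·5 = 70.
Best is 70.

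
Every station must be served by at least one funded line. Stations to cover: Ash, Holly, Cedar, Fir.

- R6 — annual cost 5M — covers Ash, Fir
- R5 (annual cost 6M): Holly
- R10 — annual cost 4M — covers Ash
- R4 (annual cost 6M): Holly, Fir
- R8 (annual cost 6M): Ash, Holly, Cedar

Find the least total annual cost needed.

Choose R6 and R8: together they cover Ash, Holly, Cedar, Fir — every station.
Total annual cost: 5 + 6 = 11.
No cover costs less than 11.

11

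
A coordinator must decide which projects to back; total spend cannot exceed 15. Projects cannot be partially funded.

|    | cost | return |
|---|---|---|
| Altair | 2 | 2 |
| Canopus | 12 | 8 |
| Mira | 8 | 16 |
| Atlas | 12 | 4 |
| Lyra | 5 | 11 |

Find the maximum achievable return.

Altair + Mira + Lyra: cost 2 + 8 + 5 = 15 ≤ 15, return 2 + 16 + 11 = 29.
Mira + Lyra: cost 8 + 5 = 13 ≤ 15, return 16 + 11 = 27.
Best is Altair, Mira, and Lyra with total return 29.

29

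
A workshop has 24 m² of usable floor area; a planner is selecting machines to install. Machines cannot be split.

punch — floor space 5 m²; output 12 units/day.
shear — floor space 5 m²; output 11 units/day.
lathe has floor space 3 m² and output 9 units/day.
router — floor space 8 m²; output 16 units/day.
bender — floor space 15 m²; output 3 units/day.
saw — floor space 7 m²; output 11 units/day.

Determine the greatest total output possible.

48

This is an integer program with binary decision variables.
Take punch, shear, lathe, and router: floor space 5 + 5 + 3 + 8 = 21 ≤ 24, output 12 + 11 + 9 + 16 = 48.
No feasible combination exceeds this.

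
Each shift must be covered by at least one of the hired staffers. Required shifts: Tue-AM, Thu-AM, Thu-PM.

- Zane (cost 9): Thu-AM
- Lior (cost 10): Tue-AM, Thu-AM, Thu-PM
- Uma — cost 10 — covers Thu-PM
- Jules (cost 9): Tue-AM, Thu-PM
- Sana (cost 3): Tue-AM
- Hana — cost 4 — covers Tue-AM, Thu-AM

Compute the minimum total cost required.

This is a weighted set-cover instance.
The greedy cost-per-new-shift heuristic would pick Hana and Jules for 13, but a cheaper cover exists.
Lior alone covers Tue-AM, Thu-AM, Thu-PM — every shift.
Total cost: 10.
No cover costs less than 10.

10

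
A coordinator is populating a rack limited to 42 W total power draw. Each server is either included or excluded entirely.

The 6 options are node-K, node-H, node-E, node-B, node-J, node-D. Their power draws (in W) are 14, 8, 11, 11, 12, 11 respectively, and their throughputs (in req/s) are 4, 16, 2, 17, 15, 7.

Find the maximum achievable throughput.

55

node-H + node-B + node-J + node-D: power draw 8 + 11 + 12 + 11 = 42 ≤ 42, throughput 16 + 17 + 15 + 7 = 55.
node-H + node-E + node-B + node-J: power draw 8 + 11 + 11 + 12 = 42 ≤ 42, throughput 16 + 2 + 17 + 15 = 50.
Best is node-H, node-B, node-J, and node-D with total throughput 55.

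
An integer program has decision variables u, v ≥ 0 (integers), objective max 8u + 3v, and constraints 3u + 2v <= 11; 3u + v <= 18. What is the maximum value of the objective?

The continuous relaxation peaks at (3.67, 0) with value 29.33; rounding to a feasible lattice point costs some objective.
(u,v)=(3,1): 3·3+2·1=11≤11, 3·3+1·1=10≤18, objective 27.
(u,v)=(3,0): 3·3+2·0=9≤11, 3·3+1·0=9≤18, objective 24.
(u,v)=(2,2): 3·2+2·2=10≤11, 3·2+1·2=8≤18, objective 22.
(u,v)=(2,1): 3·2+2·1=8≤11, 3·2+1·1=7≤18, objective 19.
The best lattice point is (3,1), giving 27.

27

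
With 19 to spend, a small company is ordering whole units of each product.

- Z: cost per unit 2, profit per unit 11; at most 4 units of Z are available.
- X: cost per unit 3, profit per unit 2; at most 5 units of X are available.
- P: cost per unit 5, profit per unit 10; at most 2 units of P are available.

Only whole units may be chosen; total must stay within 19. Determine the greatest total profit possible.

64

This is a bounded integer knapsack.
4×Z and 2×P: cost 18 ≤ 19, profit 4·11 + 2·10 = 64.
4×Z, 2×X, and 1×P: cost 19 ≤ 19, profit 4·11 + 2·2 + 1·10 = 58.
Best is 64.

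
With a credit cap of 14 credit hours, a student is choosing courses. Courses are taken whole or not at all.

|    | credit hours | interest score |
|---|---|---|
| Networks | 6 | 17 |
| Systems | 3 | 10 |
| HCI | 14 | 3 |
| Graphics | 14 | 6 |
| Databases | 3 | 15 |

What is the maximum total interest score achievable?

42

Take Networks, Systems, and Databases: credit hours 6 + 3 + 3 = 12 ≤ 14, interest score 17 + 10 + 15 = 42.
No other feasible combination does better.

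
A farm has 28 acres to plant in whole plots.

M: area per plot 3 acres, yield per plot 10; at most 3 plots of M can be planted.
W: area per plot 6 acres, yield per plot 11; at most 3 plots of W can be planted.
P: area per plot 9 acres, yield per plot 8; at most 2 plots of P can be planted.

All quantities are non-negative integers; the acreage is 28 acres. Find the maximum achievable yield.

This is a bounded integer knapsack.
Take 3×M and 3×W: area 27 ≤ 28, yield 3·10 + 3·11 = 63.
M has the best ratio (10/3) and is taken to its limit of 3; remaining capacity is filled optimally with the others.

63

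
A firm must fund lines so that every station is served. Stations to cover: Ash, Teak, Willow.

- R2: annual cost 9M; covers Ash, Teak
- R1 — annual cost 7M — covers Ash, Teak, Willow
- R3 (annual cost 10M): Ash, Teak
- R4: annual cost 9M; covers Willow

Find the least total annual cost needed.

7

This is an integer covering problem.
R1 alone covers Ash, Teak, Willow — every station.
Total annual cost: 7.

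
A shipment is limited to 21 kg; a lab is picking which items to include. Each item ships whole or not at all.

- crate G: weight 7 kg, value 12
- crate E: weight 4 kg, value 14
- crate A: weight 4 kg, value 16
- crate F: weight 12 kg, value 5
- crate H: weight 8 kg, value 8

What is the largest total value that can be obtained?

42

Allowing fractional choices, the relaxed optimum would be about 48.0, but items are indivisible.
crate G + crate E + crate A: weight 7 + 4 + 4 = 15 ≤ 21, value 12 + 14 + 16 = 42.
crate E + crate A + crate H: weight 4 + 4 + 8 = 16 ≤ 21, value 14 + 16 + 8 = 38.
Best is crate G, crate E, and crate A with total value 42.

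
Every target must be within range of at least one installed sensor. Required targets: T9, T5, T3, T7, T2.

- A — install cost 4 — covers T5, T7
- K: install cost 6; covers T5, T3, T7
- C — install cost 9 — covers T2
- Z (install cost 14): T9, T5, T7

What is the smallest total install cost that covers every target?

29

The greedy cost-per-new-target heuristic would pick A, K, C, and Z for 33, but a cheaper cover exists.
Choose K, C, and Z: together they cover T9, T5, T3, T7, T2 — every target.
Total install cost: 6 + 9 + 14 = 29.
No cover costs less than 29.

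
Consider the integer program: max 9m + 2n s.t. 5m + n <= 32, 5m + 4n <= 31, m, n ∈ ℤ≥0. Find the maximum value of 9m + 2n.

Relaxing integrality, the LP optimum is 55.80 at (m,n) = (6.2, 0), which is not an integer point.
(m,n)=(6,0): 5·6+1·0=30≤32, 5·6+4·0=30≤31, objective 54.
(m,n)=(5,1): 5·5+1·1=26≤32, 5·5+4·1=29≤31, objective 47.
(m,n)=(5,0): 5·5+1·0=25≤32, 5·5+4·0=25≤31, objective 45.
No feasible integer point exceeds 54.

54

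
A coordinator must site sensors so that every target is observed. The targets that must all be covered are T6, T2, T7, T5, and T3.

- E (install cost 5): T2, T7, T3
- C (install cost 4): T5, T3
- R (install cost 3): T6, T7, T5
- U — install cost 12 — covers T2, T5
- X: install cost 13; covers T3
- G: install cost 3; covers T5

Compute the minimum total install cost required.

Choose E and R: together they cover T6, T2, T7, T5, T3 — every target.
Total install cost: 5 + 3 = 8.
No cover costs less than 8.

8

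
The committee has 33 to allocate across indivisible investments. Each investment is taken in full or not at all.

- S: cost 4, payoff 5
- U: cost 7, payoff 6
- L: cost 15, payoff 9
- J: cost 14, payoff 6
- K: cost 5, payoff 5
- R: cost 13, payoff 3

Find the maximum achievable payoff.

S + U + J + K: cost 4 + 7 + 14 + 5 = 30 ≤ 33, payoff 5 + 6 + 6 + 5 = 22.
S + U + L + K: cost 4 + 7 + 15 + 5 = 31 ≤ 33, payoff 5 + 6 + 9 + 5 = 25.
S + U + L: cost 4 + 7 + 15 = 26 ≤ 33, payoff 5 + 6 + 9 = 20.
Best is S, U, L, and K with total payoff 25.

25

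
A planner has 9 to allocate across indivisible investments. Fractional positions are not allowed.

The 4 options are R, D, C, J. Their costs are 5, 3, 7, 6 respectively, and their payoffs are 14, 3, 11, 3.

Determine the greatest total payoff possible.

17

Treat it as a binary knapsack problem.
Allowing fractional choices, the relaxed optimum would be about 20.3, but investments are indivisible.
R + D: cost 5 + 3 = 8 ≤ 9, payoff 14 + 3 = 17.
R: cost 5 ≤ 9, payoff 14.
C: cost 7 ≤ 9, payoff 11.
Best is R and D with total payoff 17.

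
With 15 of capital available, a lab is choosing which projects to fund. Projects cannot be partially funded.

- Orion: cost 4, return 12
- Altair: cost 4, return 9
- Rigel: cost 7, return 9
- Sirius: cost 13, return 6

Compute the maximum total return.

30

Orion + Altair: cost 4 + 4 = 8 ≤ 15, return 12 + 9 = 21.
Orion + Rigel: cost 4 + 7 = 11 ≤ 15, return 12 + 9 = 21.
Orion + Altair + Rigel: cost 4 + 4 + 7 = 15 ≤ 15, return 12 + 9 + 9 = 30.
Best is Orion, Altair, and Rigel with total return 30.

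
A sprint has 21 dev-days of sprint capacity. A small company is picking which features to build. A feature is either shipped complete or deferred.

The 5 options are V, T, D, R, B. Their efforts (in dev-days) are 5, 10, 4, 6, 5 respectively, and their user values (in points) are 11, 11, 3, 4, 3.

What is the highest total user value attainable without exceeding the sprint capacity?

This is a 0-1 knapsack instance.
V + T + R: effort 5 + 10 + 6 = 21 ≤ 21, user value 11 + 11 + 4 = 26.
V + T + B: effort 5 + 10 + 5 = 20 ≤ 21, user value 11 + 11 + 3 = 25.
V + T + D: effort 5 + 10 + 4 = 19 ≤ 21, user value 11 + 11 + 3 = 25.
Best is V, T, and R with total user value 26.

26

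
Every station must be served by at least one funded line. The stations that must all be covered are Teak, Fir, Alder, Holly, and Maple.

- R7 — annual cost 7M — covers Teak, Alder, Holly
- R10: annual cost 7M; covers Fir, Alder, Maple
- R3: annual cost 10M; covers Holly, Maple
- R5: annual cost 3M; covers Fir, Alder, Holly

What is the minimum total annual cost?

14

This is an integer covering problem.
Choose R7 and R10: together they cover Teak, Fir, Alder, Holly, Maple — every station.
Total annual cost: 7 + 7 = 14.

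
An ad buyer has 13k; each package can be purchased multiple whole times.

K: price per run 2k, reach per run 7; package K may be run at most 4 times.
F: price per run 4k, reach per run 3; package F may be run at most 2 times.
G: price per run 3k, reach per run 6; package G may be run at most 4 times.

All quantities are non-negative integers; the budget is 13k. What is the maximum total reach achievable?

Take 4×K and 1×G: price 11 ≤ 13, reach 4·7 + 1·6 = 34.
K has the best ratio (7/2) and is taken to its limit of 4; remaining capacity is filled optimally with the others.

34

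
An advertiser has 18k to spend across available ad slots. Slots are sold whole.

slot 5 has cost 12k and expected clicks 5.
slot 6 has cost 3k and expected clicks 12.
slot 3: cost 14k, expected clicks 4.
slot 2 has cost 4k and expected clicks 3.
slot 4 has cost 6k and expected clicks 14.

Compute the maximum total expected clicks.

This is an integer program with binary decision variables.
slot 5 + slot 4: cost 12 + 6 = 18 ≤ 18, expected clicks 5 + 14 = 19.
slot 6 + slot 4: cost 3 + 6 = 9 ≤ 18, expected clicks 12 + 14 = 26.
slot 6 + slot 2 + slot 4: cost 3 + 4 + 6 = 13 ≤ 18, expected clicks 12 + 3 + 14 = 29.
Best is slot 6, slot 2, and slot 4 with total expected clicks 29.

29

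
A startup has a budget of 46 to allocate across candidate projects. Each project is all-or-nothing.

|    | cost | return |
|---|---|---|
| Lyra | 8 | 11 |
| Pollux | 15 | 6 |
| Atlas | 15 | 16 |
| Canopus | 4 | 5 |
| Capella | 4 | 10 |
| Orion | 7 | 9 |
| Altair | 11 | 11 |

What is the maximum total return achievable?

57

This is a 0-1 knapsack instance.
Take Lyra, Atlas, Capella, Orion, and Altair: cost 8 + 15 + 4 + 7 + 11 = 45 ≤ 46, return 11 + 16 + 10 + 9 + 11 = 57.
No other feasible combination does better.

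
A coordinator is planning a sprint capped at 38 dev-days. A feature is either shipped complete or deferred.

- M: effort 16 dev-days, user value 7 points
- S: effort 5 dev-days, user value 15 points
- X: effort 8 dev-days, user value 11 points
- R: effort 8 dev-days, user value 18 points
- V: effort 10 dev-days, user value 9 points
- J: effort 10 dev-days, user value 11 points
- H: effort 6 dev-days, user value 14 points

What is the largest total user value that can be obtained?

69

Take S, X, R, J, and H: effort 5 + 8 + 8 + 10 + 6 = 37 ≤ 38, user value 15 + 11 + 18 + 11 + 14 = 69.
No other feasible combination does better.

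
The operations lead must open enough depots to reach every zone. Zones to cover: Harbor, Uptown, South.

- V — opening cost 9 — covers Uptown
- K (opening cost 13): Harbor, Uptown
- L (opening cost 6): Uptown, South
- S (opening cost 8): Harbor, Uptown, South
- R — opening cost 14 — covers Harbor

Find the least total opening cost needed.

S alone covers Harbor, Uptown, South — every zone.
Total opening cost: 8.

8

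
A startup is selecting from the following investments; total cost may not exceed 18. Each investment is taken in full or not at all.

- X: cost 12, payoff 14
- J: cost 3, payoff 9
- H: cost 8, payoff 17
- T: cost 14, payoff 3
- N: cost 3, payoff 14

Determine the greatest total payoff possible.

40

Allowing fractional choices, the relaxed optimum would be about 44.7, but investments are indivisible.
X + J + N: cost 12 + 3 + 3 = 18 ≤ 18, payoff 14 + 9 + 14 = 37.
H + N: cost 8 + 3 = 11 ≤ 18, payoff 17 + 14 = 31.
J + H + N: cost 3 + 8 + 3 = 14 ≤ 18, payoff 9 + 17 + 14 = 40.
Best is J, H, and N with total payoff 40.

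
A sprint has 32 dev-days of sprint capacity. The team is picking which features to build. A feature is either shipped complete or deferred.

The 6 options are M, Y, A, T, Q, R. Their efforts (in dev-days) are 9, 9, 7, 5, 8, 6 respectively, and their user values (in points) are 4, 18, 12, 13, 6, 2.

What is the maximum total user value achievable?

This is an integer program with binary decision variables.
Take Y, A, T, and Q: effort 9 + 7 + 5 + 8 = 29 ≤ 32, user value 18 + 12 + 13 + 6 = 49.
No other feasible combination does better.

49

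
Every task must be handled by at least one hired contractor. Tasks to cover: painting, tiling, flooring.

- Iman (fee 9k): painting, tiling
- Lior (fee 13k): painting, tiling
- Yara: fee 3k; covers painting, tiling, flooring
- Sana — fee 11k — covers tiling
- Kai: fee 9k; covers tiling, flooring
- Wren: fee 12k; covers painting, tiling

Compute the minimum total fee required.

Yara alone covers painting, tiling, flooring — every task.
Total fee: 3.

3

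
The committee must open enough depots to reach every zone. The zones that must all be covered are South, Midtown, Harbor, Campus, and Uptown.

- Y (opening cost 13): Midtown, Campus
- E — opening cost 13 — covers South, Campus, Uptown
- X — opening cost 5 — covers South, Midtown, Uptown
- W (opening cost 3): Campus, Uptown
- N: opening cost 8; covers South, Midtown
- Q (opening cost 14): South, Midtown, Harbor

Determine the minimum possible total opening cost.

17

The greedy cost-per-new-zone heuristic would pick W, X, and Q for 22, but a cheaper cover exists.
Choose W and Q: together they cover South, Midtown, Harbor, Campus, Uptown — every zone.
Total opening cost: 3 + 14 = 17.
No cover costs less than 17.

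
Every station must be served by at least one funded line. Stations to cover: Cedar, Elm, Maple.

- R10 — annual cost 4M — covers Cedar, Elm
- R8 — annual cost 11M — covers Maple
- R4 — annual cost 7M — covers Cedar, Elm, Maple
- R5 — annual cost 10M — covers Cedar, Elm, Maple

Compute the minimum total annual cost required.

7

The greedy cost-per-new-station heuristic would pick R10 and R4 for 11, but a cheaper cover exists.
R4 alone covers Cedar, Elm, Maple — every station.
Total annual cost: 7.
No cover costs less than 7.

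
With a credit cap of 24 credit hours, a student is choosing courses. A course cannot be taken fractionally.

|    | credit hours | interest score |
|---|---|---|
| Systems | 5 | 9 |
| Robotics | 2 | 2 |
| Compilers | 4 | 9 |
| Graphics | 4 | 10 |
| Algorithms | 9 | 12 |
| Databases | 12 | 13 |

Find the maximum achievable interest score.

42

Take Systems, Robotics, Compilers, Graphics, and Algorithms: credit hours 5 + 2 + 4 + 4 + 9 = 24 ≤ 24, interest score 9 + 2 + 9 + 10 + 12 = 42.
No other feasible combination does better.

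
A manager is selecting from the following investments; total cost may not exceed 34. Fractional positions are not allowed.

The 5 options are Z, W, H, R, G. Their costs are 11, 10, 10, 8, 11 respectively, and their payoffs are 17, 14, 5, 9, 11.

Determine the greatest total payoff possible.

Z + W + G: cost 11 + 10 + 11 = 32 ≤ 34, payoff 17 + 14 + 11 = 42.
Z + W + R: cost 11 + 10 + 8 = 29 ≤ 34, payoff 17 + 14 + 9 = 40.
Best is Z, W, and G with total payoff 42.

42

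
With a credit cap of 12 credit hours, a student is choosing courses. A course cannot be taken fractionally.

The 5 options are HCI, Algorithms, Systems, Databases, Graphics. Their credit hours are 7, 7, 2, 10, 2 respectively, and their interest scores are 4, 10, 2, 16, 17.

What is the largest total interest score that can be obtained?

33

Treat it as a binary knapsack problem.
Algorithms + Systems + Graphics: credit hours 7 + 2 + 2 = 11 ≤ 12, interest score 10 + 2 + 17 = 29.
Databases + Graphics: credit hours 10 + 2 = 12 ≤ 12, interest score 16 + 17 = 33.
Algorithms + Graphics: credit hours 7 + 2 = 9 ≤ 12, interest score 10 + 17 = 27.
Best is Databases and Graphics with total interest score 33.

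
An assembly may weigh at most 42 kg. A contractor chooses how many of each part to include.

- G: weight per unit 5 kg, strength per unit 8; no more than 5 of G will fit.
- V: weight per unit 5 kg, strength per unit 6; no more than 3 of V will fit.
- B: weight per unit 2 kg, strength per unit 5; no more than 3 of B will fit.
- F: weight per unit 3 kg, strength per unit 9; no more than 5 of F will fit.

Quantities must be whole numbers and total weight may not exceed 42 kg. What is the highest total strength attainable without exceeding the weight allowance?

3×G, 1×V, 3×B, and 5×F: weight 41 ≤ 42, strength 3·8 + 1·6 + 3·5 + 5·9 = 90.
4×G, 3×B, and 5×F: weight 41 ≤ 42, strength 4·8 + 3·5 + 5·9 = 92.
Best is 92.

92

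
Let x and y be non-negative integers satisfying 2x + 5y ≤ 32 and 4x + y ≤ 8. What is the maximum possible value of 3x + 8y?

Relaxing integrality, the LP optimum is 51.20 at (x,y) = (0, 6.4), which is not an integer point.
(x,y)=(0,6) is feasible, giving 48.
(x,y)=(0,5) is feasible, giving 40.
The best lattice point is (0,6), giving 48.

48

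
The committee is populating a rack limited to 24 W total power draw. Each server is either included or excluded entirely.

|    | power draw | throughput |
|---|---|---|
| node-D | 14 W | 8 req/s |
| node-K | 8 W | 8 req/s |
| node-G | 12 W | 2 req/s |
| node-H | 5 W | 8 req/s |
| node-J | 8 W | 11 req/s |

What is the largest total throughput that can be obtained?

Allowing fractional choices, the relaxed optimum would be about 28.7, but servers are indivisible.
node-K + node-H + node-J: power draw 8 + 5 + 8 = 21 ≤ 24, throughput 8 + 8 + 11 = 27.
node-H + node-J: power draw 5 + 8 = 13 ≤ 24, throughput 8 + 11 = 19.
Best is node-K, node-H, and node-J with total throughput 27.

27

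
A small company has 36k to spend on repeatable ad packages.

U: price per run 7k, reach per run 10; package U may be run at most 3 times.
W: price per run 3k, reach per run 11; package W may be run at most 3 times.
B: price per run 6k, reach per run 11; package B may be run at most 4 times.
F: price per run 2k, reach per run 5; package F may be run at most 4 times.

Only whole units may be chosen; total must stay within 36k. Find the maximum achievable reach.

3×W, 3×B, and 4×F: price 35 ≤ 36, reach 3·11 + 3·11 + 4·5 = 86.
1×U, 3×W, 2×B, and 4×F: price 36 ≤ 36, reach 1·10 + 3·11 + 2·11 + 4·5 = 85.
Best is 86.

86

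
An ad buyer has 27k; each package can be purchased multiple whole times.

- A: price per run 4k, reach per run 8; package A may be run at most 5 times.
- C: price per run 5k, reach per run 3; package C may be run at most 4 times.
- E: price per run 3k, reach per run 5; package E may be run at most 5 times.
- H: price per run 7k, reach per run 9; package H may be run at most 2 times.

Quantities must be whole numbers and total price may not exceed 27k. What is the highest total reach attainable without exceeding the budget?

50

This is a bounded integer knapsack.
A has the best ratio (8/4); taking only A gives at most 5×8 = 40 (stopped by the supply cap of 5).
Mixing does better — 5×A and 2×E: price 26 ≤ 27, reach 5·8 + 2·5 = 50.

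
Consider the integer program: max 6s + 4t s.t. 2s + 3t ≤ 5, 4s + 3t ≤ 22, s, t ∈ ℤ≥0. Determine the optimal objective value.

12

The continuous relaxation peaks at (2.5, 0) with value 15.00; rounding to a feasible lattice point costs some objective.
(s,t)=(2,0): 2·2+3·0=4≤5, 4·2+3·0=8≤22, objective 12.
(s,t)=(1,1): 2·1+3·1=5≤5, 4·1+3·1=7≤22, objective 10.
(s,t)=(1,0): 2·1+3·0=2≤5, 4·1+3·0=4≤22, objective 6.
No feasible integer point exceeds 12.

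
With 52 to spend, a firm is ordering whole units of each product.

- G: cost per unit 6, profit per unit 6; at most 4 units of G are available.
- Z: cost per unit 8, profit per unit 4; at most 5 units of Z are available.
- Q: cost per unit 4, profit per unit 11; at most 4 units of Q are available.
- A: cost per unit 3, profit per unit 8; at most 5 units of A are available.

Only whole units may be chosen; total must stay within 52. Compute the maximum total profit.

Take 3×G, 4×Q, and 5×A: cost 49 ≤ 52, profit 3·6 + 4·11 + 5·8 = 102.
Q has the best ratio (11/4) and is taken to its limit of 4; remaining capacity is filled optimally with the others.

102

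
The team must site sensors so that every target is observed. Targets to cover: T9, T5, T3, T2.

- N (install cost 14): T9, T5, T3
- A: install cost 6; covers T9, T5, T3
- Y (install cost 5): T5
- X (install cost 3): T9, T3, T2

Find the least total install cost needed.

8

Choose Y and X: together they cover T9, T5, T3, T2 — every target.
Total install cost: 5 + 3 = 8.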